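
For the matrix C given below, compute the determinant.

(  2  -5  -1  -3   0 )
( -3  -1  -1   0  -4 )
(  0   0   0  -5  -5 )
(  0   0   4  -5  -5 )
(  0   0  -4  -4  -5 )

C is block upper-triangular with a 2×2 block and a 3×3 block on the diagonal, so its determinant equals the product of the determinants of the diagonal blocks.
det of the 2×2 block = -17
det of the 3×3 block = -20
det = (-17)·(-20) = 340

340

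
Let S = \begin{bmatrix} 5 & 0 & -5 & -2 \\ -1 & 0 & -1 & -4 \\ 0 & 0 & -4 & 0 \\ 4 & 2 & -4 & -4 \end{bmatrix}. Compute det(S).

Expand along row 3 (it has 3 zeros):
  + (-4) · M_33   where M_33 = det([5 0 -2; -1 0 -4; 4 2 -4]) = 44
det = (+1)·(-4)·(44) = -176

-176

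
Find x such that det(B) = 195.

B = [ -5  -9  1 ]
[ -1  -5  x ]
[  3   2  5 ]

-6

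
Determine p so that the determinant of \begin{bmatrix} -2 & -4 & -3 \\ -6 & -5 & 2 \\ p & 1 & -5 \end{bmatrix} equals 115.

Expanding along the column containing p, det(B) is linear in p: det(B) = (-23)·p + (92).
Set (-23)·p + (92) = 115  ⇒  (-23)·p = 23  ⇒  p = -1.

-1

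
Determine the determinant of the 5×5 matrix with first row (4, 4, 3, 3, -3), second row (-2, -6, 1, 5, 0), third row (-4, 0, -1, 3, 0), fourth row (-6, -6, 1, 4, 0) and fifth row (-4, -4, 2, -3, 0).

-24

Expand along column 5 (it has 4 zeros):
  + (-3) · M_15   where M_15 = det([-2 -6 1 5; -4 0 -1 3; -6 -6 1 4; -4 -4 2 -3]) = 8
det = (+1)·(-3)·(8) = -24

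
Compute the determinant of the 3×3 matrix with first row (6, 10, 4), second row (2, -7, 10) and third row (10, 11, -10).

Expand along column 1:
  + 6 · |-7 10; 11 -10| = 6·(70 − 110) = -240
  − 2 · |10 4; 11 -10| = −2·(-100 − 44) = 288
  + 10 · |10 4; -7 10| = 10·(100 − (-28)) = 1280
Sum: (-240) + (288) + (1280) = 1328

1328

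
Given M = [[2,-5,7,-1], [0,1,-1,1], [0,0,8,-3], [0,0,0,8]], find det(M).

M is upper triangular, so det(M) is the product of the diagonal entries:
det = (2) · (1) · (8) · (8) = 128

The determinant is 128.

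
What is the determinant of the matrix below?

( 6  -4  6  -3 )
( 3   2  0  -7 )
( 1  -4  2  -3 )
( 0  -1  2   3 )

Expand along row 2 (it has 1 zero):
  − (3) · M_21   where M_21 = det([-4 6 -3; -4 2 -3; -1 2 3]) = 60
  + (2) · M_22   where M_22 = det([6 6 -3; 1 2 -3; 0 2 3]) = 48
  + (-7) · M_24   where M_24 = det([6 -4 6; 1 -4 2; 0 -1 2]) = -34
det = (-1)·(3)·(60) + (+1)·(2)·(48) + (+1)·(-7)·(-34) = 154

154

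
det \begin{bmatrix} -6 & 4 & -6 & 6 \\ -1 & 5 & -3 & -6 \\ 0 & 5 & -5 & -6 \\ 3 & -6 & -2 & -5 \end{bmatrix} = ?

Expand along row 3 (it has 1 zero):
  − (5) · M_32   where M_32 = det([-6 -6 6; -1 -3 -6; 3 -2 -5]) = 186
  + (-5) · M_33   where M_33 = det([-6 4 6; -1 5 -6; 3 -6 -5]) = 220
  − (-6) · M_34   where M_34 = det([-6 4 -6; -1 5 -3; 3 -6 -2]) = 178
det = (-1)·(5)·(186) + (+1)·(-5)·(220) + (-1)·(-6)·(178) = -962

The determinant is -962.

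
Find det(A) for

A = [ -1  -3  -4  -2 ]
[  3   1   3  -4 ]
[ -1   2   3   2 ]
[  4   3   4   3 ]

det(A) = 35

Expand along row 1:
  + (-1) · M_11   where M_11 = det([1 3 -4; 2 3 2; 3 4 3]) = 5
  − (-3) · M_12   where M_12 = det([3 3 -4; -1 3 2; 4 4 3]) = 100
  + (-4) · M_13   where M_13 = det([3 1 -4; -1 2 2; 4 3 3]) = 55
  − (-2) · M_14   where M_14 = det([3 1 3; -1 2 3; 4 3 4]) = -20
det = (+1)·(-1)·(5) + (-1)·(-3)·(100) + (+1)·(-4)·(55) + (-1)·(-2)·(-20) = 35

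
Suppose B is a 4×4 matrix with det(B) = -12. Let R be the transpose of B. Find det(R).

The determinant is -12.

det(Bᵀ) = det(B).
det(R) = (1)·(-12) = -12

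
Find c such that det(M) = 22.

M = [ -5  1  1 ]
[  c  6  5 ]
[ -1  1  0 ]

-4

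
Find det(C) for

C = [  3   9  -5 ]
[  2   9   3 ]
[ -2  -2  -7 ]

Expand along row 1:
  + 3 · |9 3; -2 -7| = 3·(-63 − (-6)) = -171
  − 9 · |2 3; -2 -7| = −9·(-14 − (-6)) = 72
  + (-5) · |2 9; -2 -2| = (-5)·(-4 − (-18)) = -70
Sum: (-171) + (72) + (-70) = -169

-169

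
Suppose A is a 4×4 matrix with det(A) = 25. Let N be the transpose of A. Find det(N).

det(N) = 25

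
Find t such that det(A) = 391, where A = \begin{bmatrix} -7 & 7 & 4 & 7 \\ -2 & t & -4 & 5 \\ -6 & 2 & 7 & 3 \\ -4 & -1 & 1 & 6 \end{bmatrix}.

Expanding along the column containing t, det(A) is linear in t: det(A) = (-23)·t + (391).
Set (-23)·t + (391) = 391  ⇒  (-23)·t = 0  ⇒  t = 0.

0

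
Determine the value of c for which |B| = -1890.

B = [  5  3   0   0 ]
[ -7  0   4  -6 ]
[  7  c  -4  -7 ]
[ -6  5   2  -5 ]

Expanding along the row containing c, det(B) is linear in c: det(B) = (40)·c + (-1690).
Set (40)·c + (-1690) = -1890  ⇒  (40)·c = -200  ⇒  c = -5.

-5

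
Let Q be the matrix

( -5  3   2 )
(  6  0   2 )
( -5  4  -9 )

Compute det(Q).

det(Q) = 220

Expand along row 2:
  − 6 · |3 2; 4 -9| = −6·(-27 − 8) = 210
  − 2 · |-5 3; -5 4| = −2·(-20 − (-15)) = 10
Sum: (210) + (10) = 220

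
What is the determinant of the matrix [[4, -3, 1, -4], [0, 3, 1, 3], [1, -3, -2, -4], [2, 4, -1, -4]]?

Expand along row 2 (it has 1 zero):
  + (3) · M_22   where M_22 = det([4 1 -4; 1 -2 -4; 2 -1 -4]) = 0
  − (1) · M_23   where M_23 = det([4 -3 -4; 1 -3 -4; 2 4 -4]) = 84
  + (3) · M_24   where M_24 = det([4 -3 1; 1 -3 -2; 2 4 -1]) = 63
det = (+1)·(3)·(0) + (-1)·(1)·(84) + (+1)·(3)·(63) = 105

105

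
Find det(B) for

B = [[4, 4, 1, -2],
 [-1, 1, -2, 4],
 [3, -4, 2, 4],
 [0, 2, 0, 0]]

The determinant is -112.

Expand along row 4 (it has 3 zeros):
  + (2) · M_42   where M_42 = det([4 1 -2; -1 -2 4; 3 2 4]) = -56
det = (+1)·(2)·(-56) = -112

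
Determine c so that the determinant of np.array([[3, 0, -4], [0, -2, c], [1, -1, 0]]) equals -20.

c = -4

Expanding along the column containing c, det(A) is linear in c: det(A) = (3)·c + (-8).
Set (3)·c + (-8) = -20  ⇒  (3)·c = -12  ⇒  c = -4.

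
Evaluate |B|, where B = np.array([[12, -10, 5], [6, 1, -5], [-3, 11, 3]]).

Expand along column 1:
  + 12 · |1 -5; 11 3| = 12·(3 − (-55)) = 696
  − 6 · |-10 5; 11 3| = −6·(-30 − 55) = 510
  + (-3) · |-10 5; 1 -5| = (-3)·(50 − 5) = -135
Sum: (696) + (510) + (-135) = 1071

1071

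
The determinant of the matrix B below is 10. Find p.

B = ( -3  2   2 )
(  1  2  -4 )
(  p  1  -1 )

p = -1

Expanding along the row containing p, det(B) is linear in p: det(B) = (-12)·p + (-2).
Set (-12)·p + (-2) = 10  ⇒  (-12)·p = 12  ⇒  p = -1.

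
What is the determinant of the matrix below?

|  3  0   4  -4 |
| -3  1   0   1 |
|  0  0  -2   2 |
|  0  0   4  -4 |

0

The matrix is block upper-triangular with a 2×2 block and a 2×2 block on the diagonal, so its determinant equals the product of the determinants of the diagonal blocks.
det of the 2×2 block = 3
det of the 2×2 block = 0
det = (3)·(0) = 0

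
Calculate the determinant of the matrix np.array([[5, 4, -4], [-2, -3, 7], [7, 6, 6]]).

Expand along row 1:
  + 5 · |-3 7; 6 6| = 5·(-18 − 42) = -300
  − 4 · |-2 7; 7 6| = −4·(-12 − 49) = 244
  + (-4) · |-2 -3; 7 6| = (-4)·(-12 − (-21)) = -36
Sum: (-300) + (244) + (-36) = -92

The determinant is -92.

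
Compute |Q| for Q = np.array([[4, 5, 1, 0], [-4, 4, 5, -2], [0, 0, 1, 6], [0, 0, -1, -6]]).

The determinant is 0.

Q is block upper-triangular with a 2×2 block and a 2×2 block on the diagonal, so its determinant equals the product of the determinants of the diagonal blocks.
det of the 2×2 block = 36
det of the 2×2 block = 0
det = (36)·(0) = 0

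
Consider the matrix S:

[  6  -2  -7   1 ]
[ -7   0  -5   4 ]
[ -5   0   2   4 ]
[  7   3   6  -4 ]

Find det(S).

The determinant is -773.

Expand along column 2 (it has 2 zeros):
  − (-2) · M_12   where M_12 = det([-7 -5 4; -5 2 4; 7 6 -4]) = 8
  + (3) · M_42   where M_42 = det([6 -7 1; -7 -5 4; -5 2 4]) = -263
det = (-1)·(-2)·(8) + (+1)·(3)·(-263) = -773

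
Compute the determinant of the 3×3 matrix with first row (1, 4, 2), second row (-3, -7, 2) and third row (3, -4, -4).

Expand along row 1:
  + 1 · |-7 2; -4 -4| = 1·(28 − (-8)) = 36
  − 4 · |-3 2; 3 -4| = −4·(12 − 6) = -24
  + 2 · |-3 -7; 3 -4| = 2·(12 − (-21)) = 66
Sum: (36) + (-24) + (66) = 78

78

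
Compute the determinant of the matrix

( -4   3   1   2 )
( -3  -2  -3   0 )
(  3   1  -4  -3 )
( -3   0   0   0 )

Expand along row 4 (it has 3 zeros):
  − (-3) · M_41   where M_41 = det([3 1 2; -2 -3 0; 1 -4 -3]) = 43
det = (-1)·(-3)·(43) = 129

129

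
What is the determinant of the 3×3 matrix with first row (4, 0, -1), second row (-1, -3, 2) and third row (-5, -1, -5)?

Expand along row 1:
  + 4 · |-3 2; -1 -5| = 4·(15 − (-2)) = 68
  + (-1) · |-1 -3; -5 -1| = (-1)·(1 − 15) = 14
Sum: (68) + (14) = 82

82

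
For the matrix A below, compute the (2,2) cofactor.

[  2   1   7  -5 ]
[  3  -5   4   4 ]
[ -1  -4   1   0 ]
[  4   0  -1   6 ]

69

Delete row 2 and column 2; the remaining 3×3 submatrix is [2 7 -5; -1 1 0; 4 -1 6].
Its determinant is 69.
The cofactor carries sign (−1)^(2+2) = +1, so C_{2,2} = +(69) = 69.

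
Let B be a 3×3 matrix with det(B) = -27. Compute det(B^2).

det(B^2) = (det B)^2 = (-27)^2 = 729

729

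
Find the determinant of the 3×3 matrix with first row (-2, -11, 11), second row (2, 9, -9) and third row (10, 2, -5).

-12

Expand along row 1:
  + (-2) · |9 -9; 2 -5| = (-2)·(-45 − (-18)) = 54
  − (-11) · |2 -9; 10 -5| = −(-11)·(-10 − (-90)) = 880
  + 11 · |2 9; 10 2| = 11·(4 − 90) = -946
Sum: (54) + (880) + (-946) = -12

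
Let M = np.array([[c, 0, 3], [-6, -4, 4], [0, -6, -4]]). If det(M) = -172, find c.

Expanding along the row containing c, det(M) is linear in c: det(M) = (40)·c + (108).
Set (40)·c + (108) = -172  ⇒  (40)·c = -280  ⇒  c = -7.

c = -7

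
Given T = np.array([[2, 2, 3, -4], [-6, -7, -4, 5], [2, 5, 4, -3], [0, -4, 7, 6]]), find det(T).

-568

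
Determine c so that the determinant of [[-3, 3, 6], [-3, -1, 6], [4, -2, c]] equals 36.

Expanding along the column containing c, det(M) is linear in c: det(M) = (12)·c + (96).
Set (12)·c + (96) = 36  ⇒  (12)·c = -60  ⇒  c = -5.

-5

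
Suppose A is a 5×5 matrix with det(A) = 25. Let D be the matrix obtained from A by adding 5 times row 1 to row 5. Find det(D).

Adding a multiple of one row to another leaves the determinant unchanged.
det(D) = (1)·(25) = 25

The determinant is 25.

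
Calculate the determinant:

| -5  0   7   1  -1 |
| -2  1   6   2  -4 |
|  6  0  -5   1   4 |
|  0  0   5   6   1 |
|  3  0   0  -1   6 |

The determinant is 74.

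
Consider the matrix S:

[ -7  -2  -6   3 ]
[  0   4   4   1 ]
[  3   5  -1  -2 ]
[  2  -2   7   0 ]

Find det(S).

-61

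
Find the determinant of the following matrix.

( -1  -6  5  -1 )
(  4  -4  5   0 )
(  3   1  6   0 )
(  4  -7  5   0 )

The determinant is 27.

Expand along column 4 (it has 3 zeros):
  − (-1) · M_14   where M_14 = det([4 -4 5; 3 1 6; 4 -7 5]) = 27
det = (-1)·(-1)·(27) = 27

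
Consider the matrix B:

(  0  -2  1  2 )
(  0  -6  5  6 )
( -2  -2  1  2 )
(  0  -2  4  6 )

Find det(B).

Expand along column 1 (it has 3 zeros):
  + (-2) · M_31   where M_31 = det([-2 1 2; -6 5 6; -2 4 6]) = -16
det = (+1)·(-2)·(-16) = 32

The determinant is 32.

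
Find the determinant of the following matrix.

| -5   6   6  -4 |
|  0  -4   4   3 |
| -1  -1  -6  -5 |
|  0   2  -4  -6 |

612

Expand along column 1 (it has 2 zeros):
  + (-5) · M_11   where M_11 = det([-4 4 3; -1 -6 -5; 2 -4 -6]) = -80
  + (-1) · M_31   where M_31 = det([6 6 -4; -4 4 3; 2 -4 -6]) = -212
det = (+1)·(-5)·(-80) + (+1)·(-1)·(-212) = 612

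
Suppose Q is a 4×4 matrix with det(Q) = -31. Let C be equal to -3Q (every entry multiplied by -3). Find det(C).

For a 4×4 matrix, det(-3Q) = (-3)^4·det(Q) = 81·det(Q).
det(C) = (81)·(-31) = -2511

-2511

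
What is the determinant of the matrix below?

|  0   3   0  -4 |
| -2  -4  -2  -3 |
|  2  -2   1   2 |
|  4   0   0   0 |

Expand along row 4 (it has 3 zeros):
  − (4) · M_41   where M_41 = det([3 0 -4; -4 -2 -3; -2 1 2]) = 29
det = (-1)·(4)·(29) = -116

The determinant is -116.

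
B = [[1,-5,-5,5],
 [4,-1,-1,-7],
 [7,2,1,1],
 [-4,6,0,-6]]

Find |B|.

Expand along row 4 (it has 1 zero):
  − (-4) · M_41   where M_41 = det([-5 -5 5; -1 -1 -7; 2 1 1]) = 40
  + (6) · M_42   where M_42 = det([1 -5 5; 4 -1 -7; 7 1 1]) = 326
  + (-6) · M_44   where M_44 = det([1 -5 -5; 4 -1 -1; 7 2 1]) = -19
det = (-1)·(-4)·(40) + (+1)·(6)·(326) + (+1)·(-6)·(-19) = 2230

|B| = 2230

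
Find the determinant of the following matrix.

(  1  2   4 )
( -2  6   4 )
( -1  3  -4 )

Expand along row 1:
  + 1 · |6 4; 3 -4| = 1·(-24 − 12) = -36
  − 2 · |-2 4; -1 -4| = −2·(8 − (-4)) = -24
  + 4 · |-2 6; -1 3| = 4·(-6 − (-6)) = 0
Sum: (-36) + (-24) + (0) = -60

The determinant is -60.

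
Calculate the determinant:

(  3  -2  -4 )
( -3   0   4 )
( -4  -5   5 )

Expand along row 2:
  − (-3) · |-2 -4; -5 5| = −(-3)·(-10 − 20) = -90
  − 4 · |3 -2; -4 -5| = −4·(-15 − 8) = 92
Sum: (-90) + (92) = 2

2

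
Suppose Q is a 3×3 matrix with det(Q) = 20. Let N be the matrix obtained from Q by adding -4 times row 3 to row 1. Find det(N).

Adding a multiple of one row to another leaves the determinant unchanged.
det(N) = (1)·(20) = 20

20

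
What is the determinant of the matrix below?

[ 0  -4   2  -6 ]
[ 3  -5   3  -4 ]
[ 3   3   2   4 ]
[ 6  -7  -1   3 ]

Expand along row 1 (it has 1 zero):
  − (-4) · M_12   where M_12 = det([3 3 -4; 3 2 4; 6 -1 3]) = 135
  + (2) · M_13   where M_13 = det([3 -5 -4; 3 3 4; 6 -7 3]) = 192
  − (-6) · M_14   where M_14 = det([3 -5 3; 3 3 2; 6 -7 -1]) = -159
det = (-1)·(-4)·(135) + (+1)·(2)·(192) + (-1)·(-6)·(-159) = -30

The determinant is -30.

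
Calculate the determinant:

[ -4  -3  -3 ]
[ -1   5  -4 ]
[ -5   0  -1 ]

Expand along column 2:
  − (-3) · |-1 -4; -5 -1| = −(-3)·(1 − 20) = -57
  + 5 · |-4 -3; -5 -1| = 5·(4 − 15) = -55
Sum: (-57) + (-55) = -112

-112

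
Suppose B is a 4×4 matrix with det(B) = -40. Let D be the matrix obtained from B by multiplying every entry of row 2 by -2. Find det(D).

Scaling one row by -2 multiplies the determinant by -2.
det(D) = (-2)·(-40) = 80

det(D) = 80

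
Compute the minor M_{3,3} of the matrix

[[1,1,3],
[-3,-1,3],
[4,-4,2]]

Delete row 3 and column 3; the remaining 2×2 submatrix is [1 1; -3 -1].
Its determinant is 1·(-1) − 1·(-3) = 2.

2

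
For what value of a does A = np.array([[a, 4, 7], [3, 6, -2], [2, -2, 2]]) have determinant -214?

a = -6

Expanding along the row containing a, det(A) is linear in a: det(A) = (8)·a + (-166).
Set (8)·a + (-166) = -214  ⇒  (8)·a = -48  ⇒  a = -6.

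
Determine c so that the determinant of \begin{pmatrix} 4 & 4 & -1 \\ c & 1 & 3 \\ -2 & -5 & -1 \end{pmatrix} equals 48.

2

Expanding along the column containing c, det(M) is linear in c: det(M) = (9)·c + (30).
Set (9)·c + (30) = 48  ⇒  (9)·c = 18  ⇒  c = 2.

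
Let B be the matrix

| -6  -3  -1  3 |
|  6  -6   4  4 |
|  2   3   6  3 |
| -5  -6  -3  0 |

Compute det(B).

Expand along row 4 (it has 1 zero):
  − (-5) · M_41   where M_41 = det([-3 -1 3; -6 4 4; 3 6 3]) = -138
  + (-6) · M_42   where M_42 = det([-6 -1 3; 6 4 4; 2 6 3]) = 166
  − (-3) · M_43   where M_43 = det([-6 -3 3; 6 -6 4; 2 3 3]) = 300
det = (-1)·(-5)·(-138) + (+1)·(-6)·(166) + (-1)·(-3)·(300) = -786

-786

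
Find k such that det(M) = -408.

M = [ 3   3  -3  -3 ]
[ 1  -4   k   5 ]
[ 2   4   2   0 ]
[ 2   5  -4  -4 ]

-7

Expanding along the row containing k, det(M) is linear in k: det(M) = (30)·k + (-198).
Set (30)·k + (-198) = -408  ⇒  (30)·k = -210  ⇒  k = -7.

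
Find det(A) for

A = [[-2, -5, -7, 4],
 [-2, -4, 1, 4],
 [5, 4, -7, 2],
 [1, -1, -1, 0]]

Expand along row 4 (it has 1 zero):
  − (1) · M_41   where M_41 = det([-5 -7 4; -4 1 4; 4 -7 2]) = -222
  + (-1) · M_42   where M_42 = det([-2 -7 4; -2 1 4; 5 -7 2]) = -192
  − (-1) · M_43   where M_43 = det([-2 -5 4; -2 -4 4; 5 4 2]) = -24
det = (-1)·(1)·(-222) + (+1)·(-1)·(-192) + (-1)·(-1)·(-24) = 390

det(A) = 390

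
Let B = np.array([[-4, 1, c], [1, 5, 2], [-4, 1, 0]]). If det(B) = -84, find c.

-4

Expanding along the column containing c, det(B) is linear in c: det(B) = (21)·c + (0).
Set (21)·c + (0) = -84  ⇒  (21)·c = -84  ⇒  c = -4.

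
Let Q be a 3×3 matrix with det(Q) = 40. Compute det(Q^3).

64000

det(Q^3) = (det Q)^3 = (40)^3 = 64000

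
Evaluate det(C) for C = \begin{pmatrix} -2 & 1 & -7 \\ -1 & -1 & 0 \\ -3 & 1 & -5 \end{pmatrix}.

13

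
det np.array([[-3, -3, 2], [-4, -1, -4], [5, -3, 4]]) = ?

Expand along row 1:
  + (-3) · |-1 -4; -3 4| = (-3)·(-4 − 12) = 48
  − (-3) · |-4 -4; 5 4| = −(-3)·(-16 − (-20)) = 12
  + 2 · |-4 -1; 5 -3| = 2·(12 − (-5)) = 34
Sum: (48) + (12) + (34) = 94

94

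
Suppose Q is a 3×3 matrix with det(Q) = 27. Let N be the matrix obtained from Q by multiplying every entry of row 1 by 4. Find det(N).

Scaling one row by 4 multiplies the determinant by 4.
det(N) = (4)·(27) = 108

The determinant is 108.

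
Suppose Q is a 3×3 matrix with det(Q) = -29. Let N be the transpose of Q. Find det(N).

det(Qᵀ) = det(Q).
det(N) = (1)·(-29) = -29

-29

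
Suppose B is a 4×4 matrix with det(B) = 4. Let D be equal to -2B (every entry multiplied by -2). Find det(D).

|D| = 64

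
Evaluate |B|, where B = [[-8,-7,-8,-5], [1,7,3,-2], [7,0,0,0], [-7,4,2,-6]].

-1288

Expand along row 3 (it has 3 zeros):
  + (7) · M_31   where M_31 = det([-7 -8 -5; 7 3 -2; 4 2 -6]) = -184
det = (+1)·(7)·(-184) = -1288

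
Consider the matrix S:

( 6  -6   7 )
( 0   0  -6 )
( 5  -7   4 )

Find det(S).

-72

Expand along row 2:
  − (-6) · |6 -6; 5 -7| = −(-6)·(-42 − (-30)) = -72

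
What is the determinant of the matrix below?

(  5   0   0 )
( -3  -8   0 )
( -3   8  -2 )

The matrix is lower triangular, so the determinant is the product of the diagonal entries:
det = (5) · (-8) · (-2) = 80

The determinant is 80.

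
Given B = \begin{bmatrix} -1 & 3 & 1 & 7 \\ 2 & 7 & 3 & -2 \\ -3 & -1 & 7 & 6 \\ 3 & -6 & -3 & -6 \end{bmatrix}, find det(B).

det(B) = -1161

Expand along row 1:
  + (-1) · M_11   where M_11 = det([7 3 -2; -1 7 6; -6 -3 -6]) = -384
  − (3) · M_12   where M_12 = det([2 3 -2; -3 7 6; 3 -3 -6]) = -24
  + (1) · M_13   where M_13 = det([2 7 -2; -3 -1 6; 3 -6 -6]) = 42
  − (7) · M_14   where M_14 = det([2 7 3; -3 -1 7; 3 -6 -3]) = 237
det = (+1)·(-1)·(-384) + (-1)·(3)·(-24) + (+1)·(1)·(42) + (-1)·(7)·(237) = -1161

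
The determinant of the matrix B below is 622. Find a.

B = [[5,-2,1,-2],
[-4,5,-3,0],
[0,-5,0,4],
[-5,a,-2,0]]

Expanding along the column containing a, det(B) is linear in a: det(B) = (-44)·a + (226).
Set (-44)·a + (226) = 622  ⇒  (-44)·a = 396  ⇒  a = -9.

-9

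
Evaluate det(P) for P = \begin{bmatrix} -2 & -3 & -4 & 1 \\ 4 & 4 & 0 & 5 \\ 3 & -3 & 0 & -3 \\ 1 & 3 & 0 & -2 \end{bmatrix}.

|P| = -528

Expand along column 3 (it has 3 zeros):
  + (-4) · M_13   where M_13 = det([4 4 5; 3 -3 -3; 1 3 -2]) = 132
det = (+1)·(-4)·(132) = -528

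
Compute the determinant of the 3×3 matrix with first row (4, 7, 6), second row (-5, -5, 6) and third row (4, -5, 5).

633

Expand along row 1:
  + 4 · |-5 6; -5 5| = 4·(-25 − (-30)) = 20
  − 7 · |-5 6; 4 5| = −7·(-25 − 24) = 343
  + 6 · |-5 -5; 4 -5| = 6·(25 − (-20)) = 270
Sum: (20) + (343) + (270) = 633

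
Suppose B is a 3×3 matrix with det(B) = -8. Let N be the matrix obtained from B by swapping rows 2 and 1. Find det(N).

Swapping two rows multiplies the determinant by −1.
det(N) = (-1)·(-8) = 8

det(N) = 8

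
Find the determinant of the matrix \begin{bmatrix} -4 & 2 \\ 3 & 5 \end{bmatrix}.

-26

det = (-4)·5 − 2·3 = -20 − 6 = -26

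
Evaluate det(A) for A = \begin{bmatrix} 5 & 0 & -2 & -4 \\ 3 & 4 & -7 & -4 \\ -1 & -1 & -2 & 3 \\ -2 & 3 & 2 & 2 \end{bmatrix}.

Expand along row 1 (it has 1 zero):
  + (5) · M_11   where M_11 = det([4 -7 -4; -1 -2 3; 3 2 2]) = -133
  + (-2) · M_13   where M_13 = det([3 4 -4; -1 -1 3; -2 3 2]) = -29
  − (-4) · M_14   where M_14 = det([3 4 -7; -1 -1 -2; -2 3 2]) = 71
det = (+1)·(5)·(-133) + (+1)·(-2)·(-29) + (-1)·(-4)·(71) = -323

-323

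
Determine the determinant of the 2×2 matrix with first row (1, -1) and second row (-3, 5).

2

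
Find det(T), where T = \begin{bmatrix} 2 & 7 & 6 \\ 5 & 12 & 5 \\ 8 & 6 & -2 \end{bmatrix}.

Expand along column 1:
  + 2 · |12 5; 6 -2| = 2·(-24 − 30) = -108
  − 5 · |7 6; 6 -2| = −5·(-14 − 36) = 250
  + 8 · |7 6; 12 5| = 8·(35 − 72) = -296
Sum: (-108) + (250) + (-296) = -154

det(T) = -154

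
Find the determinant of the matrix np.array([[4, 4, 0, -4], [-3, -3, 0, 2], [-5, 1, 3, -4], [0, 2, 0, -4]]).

24

Expand along column 3 (it has 3 zeros):
  + (3) · M_33   where M_33 = det([4 4 -4; -3 -3 2; 0 2 -4]) = 8
det = (+1)·(3)·(8) = 24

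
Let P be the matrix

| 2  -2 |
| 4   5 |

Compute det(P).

18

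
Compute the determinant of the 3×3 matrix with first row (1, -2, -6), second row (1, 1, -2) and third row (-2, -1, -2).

Expand along column 1:
  + 1 · |1 -2; -1 -2| = 1·(-2 − 2) = -4
  − 1 · |-2 -6; -1 -2| = −1·(4 − 6) = 2
  + (-2) · |-2 -6; 1 -2| = (-2)·(4 − (-6)) = -20
Sum: (-4) + (2) + (-20) = -22

The determinant is -22.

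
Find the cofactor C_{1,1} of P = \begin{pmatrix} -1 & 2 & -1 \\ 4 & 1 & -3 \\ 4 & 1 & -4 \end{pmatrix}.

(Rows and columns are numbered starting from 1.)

The cofactor is -1.

Delete row 1 and column 1; the remaining 2×2 submatrix is [1 -3; 1 -4].
Its determinant is 1·(-4) − (-3)·1 = -1.
The cofactor carries sign (−1)^(1+1) = +1, so C_{1,1} = +(-1) = -1.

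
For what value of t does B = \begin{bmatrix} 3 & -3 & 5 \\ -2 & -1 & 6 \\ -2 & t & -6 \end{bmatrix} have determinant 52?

Expanding along the row containing t, det(B) is linear in t: det(B) = (-28)·t + (80).
Set (-28)·t + (80) = 52  ⇒  (-28)·t = -28  ⇒  t = 1.

1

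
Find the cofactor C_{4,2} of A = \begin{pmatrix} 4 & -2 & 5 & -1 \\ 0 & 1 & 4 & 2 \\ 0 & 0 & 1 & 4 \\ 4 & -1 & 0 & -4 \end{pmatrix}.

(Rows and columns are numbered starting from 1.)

56

Delete row 4 and column 2; the remaining 3×3 submatrix is [4 5 -1; 0 4 2; 0 1 4].
Its determinant is 56.
The cofactor carries sign (−1)^(4+2) = +1, so C_{4,2} = +(56) = 56.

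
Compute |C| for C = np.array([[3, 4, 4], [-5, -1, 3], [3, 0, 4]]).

det(C) = 116

Expand along row 3:
  + 3 · |4 4; -1 3| = 3·(12 − (-4)) = 48
  + 4 · |3 4; -5 -1| = 4·(-3 − (-20)) = 68
Sum: (48) + (68) = 116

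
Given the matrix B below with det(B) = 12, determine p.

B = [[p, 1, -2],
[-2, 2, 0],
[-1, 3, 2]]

p = 0

Expanding along the column containing p, det(B) is linear in p: det(B) = (4)·p + (12).
Set (4)·p + (12) = 12  ⇒  (4)·p = 0  ⇒  p = 0.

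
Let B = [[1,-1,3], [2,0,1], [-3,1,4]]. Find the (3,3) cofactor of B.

The cofactor is 2.

Delete row 3 and column 3; the remaining 2×2 submatrix is [1 -1; 2 0].
Its determinant is 1·0 − (-1)·2 = 2.
The cofactor carries sign (−1)^(3+3) = +1, so C_{3,3} = +(2) = 2.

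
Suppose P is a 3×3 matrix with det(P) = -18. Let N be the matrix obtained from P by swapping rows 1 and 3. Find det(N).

Swapping two rows multiplies the determinant by −1.
det(N) = (-1)·(-18) = 18

det(N) = 18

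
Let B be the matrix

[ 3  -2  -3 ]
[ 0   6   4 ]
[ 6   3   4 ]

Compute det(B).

Expand along column 1:
  + 3 · |6 4; 3 4| = 3·(24 − 12) = 36
  + 6 · |-2 -3; 6 4| = 6·(-8 − (-18)) = 60
Sum: (36) + (60) = 96

The determinant is 96.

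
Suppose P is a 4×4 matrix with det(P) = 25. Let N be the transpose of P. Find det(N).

|N| = 25

det(Pᵀ) = det(P).
det(N) = (1)·(25) = 25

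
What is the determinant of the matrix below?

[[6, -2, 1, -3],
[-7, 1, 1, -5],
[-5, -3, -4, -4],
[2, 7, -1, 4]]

The determinant is -1704.

Expand along row 1:
  + (6) · M_11   where M_11 = det([1 1 -5; -3 -4 -4; 7 -1 4]) = -191
  − (-2) · M_12   where M_12 = det([-7 1 -5; -5 -4 -4; 2 -1 4]) = 87
  + (1) · M_13   where M_13 = det([-7 1 -5; -5 -3 -4; 2 7 4]) = 45
  − (-3) · M_14   where M_14 = det([-7 1 1; -5 -3 -4; 2 7 -1]) = -259
det = (+1)·(6)·(-191) + (-1)·(-2)·(87) + (+1)·(1)·(45) + (-1)·(-3)·(-259) = -1704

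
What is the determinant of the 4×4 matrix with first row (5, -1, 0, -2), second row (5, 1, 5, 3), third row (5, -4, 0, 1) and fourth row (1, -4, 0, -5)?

Expand along column 3 (it has 3 zeros):
  − (5) · M_23   where M_23 = det([5 -1 -2; 5 -4 1; 1 -4 -5]) = 126
det = (-1)·(5)·(126) = -630

The determinant is -630.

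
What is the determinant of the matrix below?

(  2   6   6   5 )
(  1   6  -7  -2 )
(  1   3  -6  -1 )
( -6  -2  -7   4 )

Expand along row 1:
  + (2) · M_11   where M_11 = det([6 -7 -2; 3 -6 -1; -2 -7 4]) = -50
  − (6) · M_12   where M_12 = det([1 -7 -2; 1 -6 -1; -6 -7 4]) = 41
  + (6) · M_13   where M_13 = det([1 6 -2; 1 3 -1; -6 -2 4]) = -10
  − (5) · M_14   where M_14 = det([1 6 -7; 1 3 -6; -6 -2 -7]) = 113
det = (+1)·(2)·(-50) + (-1)·(6)·(41) + (+1)·(6)·(-10) + (-1)·(5)·(113) = -971

-971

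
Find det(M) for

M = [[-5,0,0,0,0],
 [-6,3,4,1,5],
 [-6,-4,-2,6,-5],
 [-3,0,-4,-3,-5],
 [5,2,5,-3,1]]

Expand along row 1 (it has 4 zeros):
  + (-5) · M_11   where M_11 = det([3 4 1 5; -4 -2 6 -5; 0 -4 -3 -5; 2 5 -3 1]) = -467
det = (+1)·(-5)·(-467) = 2335

2335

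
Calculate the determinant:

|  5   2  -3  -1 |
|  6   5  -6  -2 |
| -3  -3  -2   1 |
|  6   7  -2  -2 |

-32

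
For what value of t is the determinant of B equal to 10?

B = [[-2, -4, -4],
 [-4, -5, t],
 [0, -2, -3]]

Expanding along the column containing t, det(B) is linear in t: det(B) = (-4)·t + (-14).
Set (-4)·t + (-14) = 10  ⇒  (-4)·t = 24  ⇒  t = -6.

-6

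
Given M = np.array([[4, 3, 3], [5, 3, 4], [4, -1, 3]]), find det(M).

Expand along row 1:
  + 4 · |3 4; -1 3| = 4·(9 − (-4)) = 52
  − 3 · |5 4; 4 3| = −3·(15 − 16) = 3
  + 3 · |5 3; 4 -1| = 3·(-5 − 12) = -51
Sum: (52) + (3) + (-51) = 4

det(M) = 4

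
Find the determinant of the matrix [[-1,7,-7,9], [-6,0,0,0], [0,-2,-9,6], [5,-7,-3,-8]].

Expand along row 2 (it has 3 zeros):
  − (-6) · M_21   where M_21 = det([7 -7 9; -2 -9 6; -7 -3 -8]) = 523
det = (-1)·(-6)·(523) = 3138

3138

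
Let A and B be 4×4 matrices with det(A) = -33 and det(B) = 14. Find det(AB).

det(AB) = det(A)·det(B) = (-33)·(14) = -462

-462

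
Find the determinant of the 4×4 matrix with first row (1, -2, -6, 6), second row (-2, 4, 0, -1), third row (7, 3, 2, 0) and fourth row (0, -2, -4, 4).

28

Expand along row 2 (it has 1 zero):
  − (-2) · M_21   where M_21 = det([-2 -6 6; 3 2 0; -2 -4 4]) = 8
  + (4) · M_22   where M_22 = det([1 -6 6; 7 2 0; 0 -4 4]) = 8
  + (-1) · M_24   where M_24 = det([1 -2 -6; 7 3 2; 0 -2 -4]) = 20
det = (-1)·(-2)·(8) + (+1)·(4)·(8) + (+1)·(-1)·(20) = 28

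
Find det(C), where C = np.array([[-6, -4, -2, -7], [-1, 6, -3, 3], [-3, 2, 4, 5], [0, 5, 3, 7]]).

Expand along row 4 (it has 1 zero):
  + (5) · M_42   where M_42 = det([-6 -2 -7; -1 -3 3; -3 4 5]) = 261
  − (3) · M_43   where M_43 = det([-6 -4 -7; -1 6 3; -3 2 5]) = -240
  + (7) · M_44   where M_44 = det([-6 -4 -2; -1 6 -3; -3 2 4]) = -264
det = (+1)·(5)·(261) + (-1)·(3)·(-240) + (+1)·(7)·(-264) = 177

|C| = 177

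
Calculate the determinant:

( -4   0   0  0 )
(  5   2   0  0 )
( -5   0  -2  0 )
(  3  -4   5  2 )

The matrix is lower triangular, so the determinant is the product of the diagonal entries:
det = (-4) · (2) · (-2) · (2) = 32

32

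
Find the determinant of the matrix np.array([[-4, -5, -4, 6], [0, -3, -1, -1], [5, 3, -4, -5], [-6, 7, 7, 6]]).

Expand along row 2 (it has 1 zero):
  + (-3) · M_22   where M_22 = det([-4 -4 6; 5 -4 -5; -6 7 6]) = 22
  − (-1) · M_23   where M_23 = det([-4 -5 6; 5 3 -5; -6 7 6]) = 106
  + (-1) · M_24   where M_24 = det([-4 -5 -4; 5 3 -4; -6 7 7]) = -353
det = (+1)·(-3)·(22) + (-1)·(-1)·(106) + (+1)·(-1)·(-353) = 393

The determinant is 393.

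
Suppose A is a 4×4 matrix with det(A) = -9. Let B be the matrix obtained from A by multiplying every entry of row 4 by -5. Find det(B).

det(B) = 45

Scaling one row by -5 multiplies the determinant by -5.
det(B) = (-5)·(-9) = 45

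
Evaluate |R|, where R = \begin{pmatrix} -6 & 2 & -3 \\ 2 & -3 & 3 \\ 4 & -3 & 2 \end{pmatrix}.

Expand along column 1:
  + (-6) · |-3 3; -3 2| = (-6)·(-6 − (-9)) = -18
  − 2 · |2 -3; -3 2| = −2·(4 − 9) = 10
  + 4 · |2 -3; -3 3| = 4·(6 − 9) = -12
Sum: (-18) + (10) + (-12) = -20

-20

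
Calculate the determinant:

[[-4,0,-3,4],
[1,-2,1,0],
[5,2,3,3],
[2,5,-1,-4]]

Expand along row 1 (it has 1 zero):
  + (-4) · M_11   where M_11 = det([-2 1 0; 2 3 3; 5 -1 -4]) = 41
  + (-3) · M_13   where M_13 = det([1 -2 0; 5 2 3; 2 5 -4]) = -75
  − (4) · M_14   where M_14 = det([1 -2 1; 5 2 3; 2 5 -1]) = -18
det = (+1)·(-4)·(41) + (+1)·(-3)·(-75) + (-1)·(4)·(-18) = 133

133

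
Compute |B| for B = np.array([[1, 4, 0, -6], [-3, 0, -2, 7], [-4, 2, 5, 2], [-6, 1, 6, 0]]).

Expand along row 1 (it has 1 zero):
  + (1) · M_11   where M_11 = det([0 -2 7; 2 5 2; 1 6 0]) = 45
  − (4) · M_12   where M_12 = det([-3 -2 7; -4 5 2; -6 6 0]) = 102
  − (-6) · M_14   where M_14 = det([-3 0 -2; -4 2 5; -6 1 6]) = -37
det = (+1)·(1)·(45) + (-1)·(4)·(102) + (-1)·(-6)·(-37) = -585

det(B) = -585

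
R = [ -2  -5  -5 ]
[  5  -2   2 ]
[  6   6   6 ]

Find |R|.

|R| = -72

Expand along row 1:
  + (-2) · |-2 2; 6 6| = (-2)·(-12 − 12) = 48
  − (-5) · |5 2; 6 6| = −(-5)·(30 − 12) = 90
  + (-5) · |5 -2; 6 6| = (-5)·(30 − (-12)) = -210
Sum: (48) + (90) + (-210) = -72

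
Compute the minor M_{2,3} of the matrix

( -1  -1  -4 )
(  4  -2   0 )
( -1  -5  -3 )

Delete row 2 and column 3; the remaining 2×2 submatrix is [-1 -1; -1 -5].
Its determinant is (-1)·(-5) − (-1)·(-1) = 4.

4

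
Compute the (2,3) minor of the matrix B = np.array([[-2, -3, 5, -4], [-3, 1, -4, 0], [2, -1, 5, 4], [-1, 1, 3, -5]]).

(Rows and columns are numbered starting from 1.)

Delete row 2 and column 3; the remaining 3×3 submatrix is [-2 -3 -4; 2 -1 4; -1 1 -5].
Its determinant is -24.

-24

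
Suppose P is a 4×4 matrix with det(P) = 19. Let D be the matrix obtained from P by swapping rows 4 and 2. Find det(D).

Swapping two rows multiplies the determinant by −1.
det(D) = (-1)·(19) = -19

-19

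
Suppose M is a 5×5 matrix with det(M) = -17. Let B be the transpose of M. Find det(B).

The determinant is -17.

det(Mᵀ) = det(M).
det(B) = (1)·(-17) = -17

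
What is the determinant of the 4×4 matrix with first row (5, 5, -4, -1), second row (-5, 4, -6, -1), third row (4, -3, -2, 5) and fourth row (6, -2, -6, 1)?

1802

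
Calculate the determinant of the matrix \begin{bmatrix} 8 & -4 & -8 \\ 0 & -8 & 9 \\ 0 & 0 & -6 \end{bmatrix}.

The determinant is 384.

The matrix is upper triangular, so the determinant is the product of the diagonal entries:
det = (8) · (-8) · (-6) = 384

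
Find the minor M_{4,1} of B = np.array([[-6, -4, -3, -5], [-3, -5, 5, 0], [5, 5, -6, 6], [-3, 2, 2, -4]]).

-235

Delete row 4 and column 1; the remaining 3×3 submatrix is [-4 -3 -5; -5 5 0; 5 -6 6].
Its determinant is -235.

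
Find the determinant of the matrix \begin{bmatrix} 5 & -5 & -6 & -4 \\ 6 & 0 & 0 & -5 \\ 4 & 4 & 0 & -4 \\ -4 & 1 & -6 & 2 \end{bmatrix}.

Expand along row 2 (it has 2 zeros):
  − (6) · M_21   where M_21 = det([-5 -6 -4; 4 0 -4; 1 -6 2]) = 288
  + (-5) · M_24   where M_24 = det([5 -5 -6; 4 4 0; -4 1 -6]) = -360
det = (-1)·(6)·(288) + (+1)·(-5)·(-360) = 72

The determinant is 72.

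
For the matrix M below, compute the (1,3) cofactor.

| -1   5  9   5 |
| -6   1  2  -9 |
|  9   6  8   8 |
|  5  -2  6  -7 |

691

Delete row 1 and column 3; the remaining 3×3 submatrix is [-6 1 -9; 9 6 8; 5 -2 -7].
Its determinant is 691.
The cofactor carries sign (−1)^(1+3) = +1, so C_{1,3} = +(691) = 691.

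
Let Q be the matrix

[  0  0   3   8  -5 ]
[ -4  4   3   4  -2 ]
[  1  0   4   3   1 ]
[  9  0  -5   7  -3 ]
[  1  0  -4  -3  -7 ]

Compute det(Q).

8088

Expand along column 2 (it has 4 zeros):
  + (4) · M_22   where M_22 = det([0 3 8 -5; 1 4 3 1; 9 -5 7 -3; 1 -4 -3 -7]) = 2022
det = (+1)·(4)·(2022) = 8088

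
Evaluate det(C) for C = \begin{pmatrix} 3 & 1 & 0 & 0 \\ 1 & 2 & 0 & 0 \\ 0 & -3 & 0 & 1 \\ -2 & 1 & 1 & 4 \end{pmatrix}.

C is block lower-triangular with a 2×2 block and a 2×2 block on the diagonal, so its determinant equals the product of the determinants of the diagonal blocks.
det of the 2×2 block = 5
det of the 2×2 block = -1
det = (5)·(-1) = -5

-5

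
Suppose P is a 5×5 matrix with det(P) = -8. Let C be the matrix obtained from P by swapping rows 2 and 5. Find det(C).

Swapping two rows multiplies the determinant by −1.
det(C) = (-1)·(-8) = 8

The determinant is 8.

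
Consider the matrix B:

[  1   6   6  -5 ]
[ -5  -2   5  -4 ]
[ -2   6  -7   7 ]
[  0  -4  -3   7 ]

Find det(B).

Expand along row 4 (it has 1 zero):
  + (-4) · M_42   where M_42 = det([1 6 -5; -5 5 -4; -2 -7 7]) = 40
  − (-3) · M_43   where M_43 = det([1 6 -5; -5 -2 -4; -2 6 7]) = 438
  + (7) · M_44   where M_44 = det([1 6 6; -5 -2 5; -2 6 -7]) = -490
det = (+1)·(-4)·(40) + (-1)·(-3)·(438) + (+1)·(7)·(-490) = -2276

-2276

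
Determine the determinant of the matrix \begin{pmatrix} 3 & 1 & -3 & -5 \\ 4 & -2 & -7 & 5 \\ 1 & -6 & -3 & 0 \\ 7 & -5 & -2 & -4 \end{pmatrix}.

Expand along row 3 (it has 1 zero):
  + (1) · M_31   where M_31 = det([1 -3 -5; -2 -7 5; -5 -2 -4]) = 292
  − (-6) · M_32   where M_32 = det([3 -3 -5; 4 -7 5; 7 -2 -4]) = -244
  + (-3) · M_33   where M_33 = det([3 1 -5; 4 -2 5; 7 -5 -4]) = 180
det = (+1)·(1)·(292) + (-1)·(-6)·(-244) + (+1)·(-3)·(180) = -1712

The determinant is -1712.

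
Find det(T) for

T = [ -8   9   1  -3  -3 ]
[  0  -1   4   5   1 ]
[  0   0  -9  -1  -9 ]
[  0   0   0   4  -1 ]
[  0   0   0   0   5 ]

T is upper triangular, so det(T) is the product of the diagonal entries:
det = (-8) · (-1) · (-9) · (4) · (5) = -1440

The determinant is -1440.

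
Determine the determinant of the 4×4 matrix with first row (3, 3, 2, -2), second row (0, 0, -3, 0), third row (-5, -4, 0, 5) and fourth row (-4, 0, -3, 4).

-48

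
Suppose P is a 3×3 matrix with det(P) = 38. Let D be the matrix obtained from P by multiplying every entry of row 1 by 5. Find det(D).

Scaling one row by 5 multiplies the determinant by 5.
det(D) = (5)·(38) = 190

|D| = 190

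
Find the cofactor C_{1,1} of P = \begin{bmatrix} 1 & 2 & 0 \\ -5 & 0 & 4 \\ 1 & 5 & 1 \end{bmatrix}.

Delete row 1 and column 1; the remaining 2×2 submatrix is [0 4; 5 1].
Its determinant is 0·1 − 4·5 = -20.
The cofactor carries sign (−1)^(1+1) = +1, so C_{1,1} = +(-20) = -20.

-20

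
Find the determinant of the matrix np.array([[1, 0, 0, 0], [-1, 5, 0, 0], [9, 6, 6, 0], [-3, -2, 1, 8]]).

240

The matrix is lower triangular, so the determinant is the product of the diagonal entries:
det = (1) · (5) · (6) · (8) = 240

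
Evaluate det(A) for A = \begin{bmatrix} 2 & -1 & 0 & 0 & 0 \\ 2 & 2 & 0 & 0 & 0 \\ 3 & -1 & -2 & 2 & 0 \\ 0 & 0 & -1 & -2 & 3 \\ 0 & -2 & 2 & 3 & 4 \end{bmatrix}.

324

A is block lower-triangular with a 2×2 block and a 3×3 block on the diagonal, so its determinant equals the product of the determinants of the diagonal blocks.
det of the 2×2 block = 6
det of the 3×3 block = 54
det = (6)·(54) = 324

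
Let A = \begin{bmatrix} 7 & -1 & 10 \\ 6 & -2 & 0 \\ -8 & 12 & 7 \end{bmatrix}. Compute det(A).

Expand along column 3:
  + 10 · |6 -2; -8 12| = 10·(72 − 16) = 560
  + 7 · |7 -1; 6 -2| = 7·(-14 − (-6)) = -56
Sum: (560) + (-56) = 504

|A| = 504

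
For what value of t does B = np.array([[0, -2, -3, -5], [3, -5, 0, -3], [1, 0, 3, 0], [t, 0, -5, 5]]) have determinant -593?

Expanding along the column containing t, det(B) is linear in t: det(B) = (-57)·t + (-80).
Set (-57)·t + (-80) = -593  ⇒  (-57)·t = -513  ⇒  t = 9.

9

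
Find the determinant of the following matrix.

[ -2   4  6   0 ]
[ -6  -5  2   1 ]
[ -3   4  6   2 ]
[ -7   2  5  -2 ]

Expand along row 1 (it has 1 zero):
  + (-2) · M_11   where M_11 = det([-5 2 1; 4 6 2; 2 5 -2]) = 142
  − (4) · M_12   where M_12 = det([-6 2 1; -3 6 2; -7 5 -2]) = 119
  + (6) · M_13   where M_13 = det([-6 -5 1; -3 4 2; -7 2 -2]) = 194
det = (+1)·(-2)·(142) + (-1)·(4)·(119) + (+1)·(6)·(194) = 404

404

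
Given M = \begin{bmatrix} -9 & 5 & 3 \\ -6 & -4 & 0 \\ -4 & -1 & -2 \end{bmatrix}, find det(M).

Expand along row 2:
  − (-6) · |5 3; -1 -2| = −(-6)·(-10 − (-3)) = -42
  + (-4) · |-9 3; -4 -2| = (-4)·(18 − (-12)) = -120
Sum: (-42) + (-120) = -162

|M| = -162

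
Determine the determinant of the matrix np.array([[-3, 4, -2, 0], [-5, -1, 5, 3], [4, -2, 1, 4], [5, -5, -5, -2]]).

Expand along row 1 (it has 1 zero):
  + (-3) · M_11   where M_11 = det([-1 5 3; -2 1 4; -5 -5 -2]) = -93
  − (4) · M_12   where M_12 = det([-5 5 3; 4 1 4; 5 -5 -2]) = -25
  + (-2) · M_13   where M_13 = det([-5 -1 3; 4 -2 4; 5 -5 -2]) = -178
det = (+1)·(-3)·(-93) + (-1)·(4)·(-25) + (+1)·(-2)·(-178) = 735

735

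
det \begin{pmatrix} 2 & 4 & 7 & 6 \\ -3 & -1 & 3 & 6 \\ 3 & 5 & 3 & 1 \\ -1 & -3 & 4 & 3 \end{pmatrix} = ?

78

Expand along row 1:
  + (2) · M_11   where M_11 = det([-1 3 6; 5 3 1; -3 4 3]) = 115
  − (4) · M_12   where M_12 = det([-3 3 6; 3 3 1; -1 4 3]) = 45
  + (7) · M_13   where M_13 = det([-3 -1 6; 3 5 1; -1 -3 3]) = -68
  − (6) · M_14   where M_14 = det([-3 -1 3; 3 5 3; -1 -3 4]) = -84
det = (+1)·(2)·(115) + (-1)·(4)·(45) + (+1)·(7)·(-68) + (-1)·(6)·(-84) = 78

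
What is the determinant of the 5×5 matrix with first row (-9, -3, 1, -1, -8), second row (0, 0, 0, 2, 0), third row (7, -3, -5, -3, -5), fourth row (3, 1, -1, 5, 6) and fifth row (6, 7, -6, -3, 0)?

3988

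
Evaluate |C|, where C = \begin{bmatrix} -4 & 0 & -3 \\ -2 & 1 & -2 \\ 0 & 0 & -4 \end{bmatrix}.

16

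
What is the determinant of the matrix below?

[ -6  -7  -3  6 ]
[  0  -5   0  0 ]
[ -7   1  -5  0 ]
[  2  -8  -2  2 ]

The determinant is -810.

Expand along row 2 (it has 3 zeros):
  + (-5) · M_22   where M_22 = det([-6 -3 6; -7 -5 0; 2 -2 2]) = 162
det = (+1)·(-5)·(162) = -810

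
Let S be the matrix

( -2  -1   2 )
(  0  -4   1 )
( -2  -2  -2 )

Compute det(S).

Expand along row 2:
  + (-4) · |-2 2; -2 -2| = (-4)·(4 − (-4)) = -32
  − 1 · |-2 -1; -2 -2| = −1·(4 − 2) = -2
Sum: (-32) + (-2) = -34

-34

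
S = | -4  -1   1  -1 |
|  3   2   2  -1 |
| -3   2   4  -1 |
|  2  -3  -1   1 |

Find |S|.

Expand along row 1:
  + (-4) · M_11   where M_11 = det([2 2 -1; 2 4 -1; -3 -1 1]) = -2
  − (-1) · M_12   where M_12 = det([3 2 -1; -3 4 -1; 2 -1 1]) = 16
  + (1) · M_13   where M_13 = det([3 2 -1; -3 2 -1; 2 -3 1]) = -6
  − (-1) · M_14   where M_14 = det([3 2 2; -3 2 4; 2 -3 -1]) = 50
det = (+1)·(-4)·(-2) + (-1)·(-1)·(16) + (+1)·(1)·(-6) + (-1)·(-1)·(50) = 68

The determinant is 68.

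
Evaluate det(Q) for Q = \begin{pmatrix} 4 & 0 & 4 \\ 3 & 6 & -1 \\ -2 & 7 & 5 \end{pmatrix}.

|Q| = 280

Expand along row 1:
  + 4 · |6 -1; 7 5| = 4·(30 − (-7)) = 148
  + 4 · |3 6; -2 7| = 4·(21 − (-12)) = 132
Sum: (148) + (132) = 280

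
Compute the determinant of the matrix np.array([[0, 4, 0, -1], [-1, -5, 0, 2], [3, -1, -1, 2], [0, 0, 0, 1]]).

-4

Expand along row 4 (it has 3 zeros):
  + (1) · M_44   where M_44 = det([0 4 0; -1 -5 0; 3 -1 -1]) = -4
det = (+1)·(1)·(-4) = -4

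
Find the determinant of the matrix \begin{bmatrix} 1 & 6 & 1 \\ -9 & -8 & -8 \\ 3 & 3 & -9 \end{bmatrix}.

Expand along row 1:
  + 1 · |-8 -8; 3 -9| = 1·(72 − (-24)) = 96
  − 6 · |-9 -8; 3 -9| = −6·(81 − (-24)) = -630
  + 1 · |-9 -8; 3 3| = 1·(-27 − (-24)) = -3
Sum: (96) + (-630) + (-3) = -537

The determinant is -537.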